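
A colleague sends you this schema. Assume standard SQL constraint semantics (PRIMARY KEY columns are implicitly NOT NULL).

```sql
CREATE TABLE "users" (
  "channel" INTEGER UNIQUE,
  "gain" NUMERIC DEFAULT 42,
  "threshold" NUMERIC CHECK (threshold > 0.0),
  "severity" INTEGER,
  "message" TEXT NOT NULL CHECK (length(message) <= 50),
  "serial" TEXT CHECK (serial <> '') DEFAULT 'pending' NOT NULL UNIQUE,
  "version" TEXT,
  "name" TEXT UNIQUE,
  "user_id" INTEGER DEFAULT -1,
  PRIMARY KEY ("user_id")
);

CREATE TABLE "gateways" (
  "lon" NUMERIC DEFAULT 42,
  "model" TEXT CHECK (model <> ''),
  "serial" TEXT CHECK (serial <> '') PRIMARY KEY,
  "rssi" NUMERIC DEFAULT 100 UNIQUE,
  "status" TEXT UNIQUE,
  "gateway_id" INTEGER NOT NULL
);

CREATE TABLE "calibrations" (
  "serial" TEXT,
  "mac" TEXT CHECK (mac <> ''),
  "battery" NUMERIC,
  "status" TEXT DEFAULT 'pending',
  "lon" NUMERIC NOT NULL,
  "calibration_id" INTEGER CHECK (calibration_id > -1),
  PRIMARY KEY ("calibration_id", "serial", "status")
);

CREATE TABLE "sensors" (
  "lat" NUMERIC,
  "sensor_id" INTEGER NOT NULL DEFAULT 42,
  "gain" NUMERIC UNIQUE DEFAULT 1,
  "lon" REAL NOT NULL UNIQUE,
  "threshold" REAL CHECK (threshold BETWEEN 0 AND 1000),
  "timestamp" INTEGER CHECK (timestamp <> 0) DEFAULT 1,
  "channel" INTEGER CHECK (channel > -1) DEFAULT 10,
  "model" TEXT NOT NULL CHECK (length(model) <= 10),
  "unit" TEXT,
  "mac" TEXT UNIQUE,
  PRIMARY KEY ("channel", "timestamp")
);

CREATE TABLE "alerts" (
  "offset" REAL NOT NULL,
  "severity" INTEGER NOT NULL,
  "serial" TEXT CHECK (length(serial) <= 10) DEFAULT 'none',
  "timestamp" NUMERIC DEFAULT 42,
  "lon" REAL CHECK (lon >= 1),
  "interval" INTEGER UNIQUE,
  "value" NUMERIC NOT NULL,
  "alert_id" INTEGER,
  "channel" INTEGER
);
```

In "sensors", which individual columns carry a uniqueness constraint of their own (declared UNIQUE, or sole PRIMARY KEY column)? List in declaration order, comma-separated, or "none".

- lat: no UNIQUE or single-column PK constraint.
- sensor_id: no UNIQUE or single-column PK constraint.
- gain: declared UNIQUE → unique.
- lon: declared UNIQUE → unique.
- threshold: no UNIQUE or single-column PK constraint.
- timestamp: part of a composite PRIMARY KEY — only the tuple is unique, not this column on its own.
- channel: part of a composite PRIMARY KEY — only the tuple is unique, not this column on its own.
- model: no UNIQUE or single-column PK constraint.
- unit: no UNIQUE or single-column PK constraint.
- mac: declared UNIQUE → unique.

gain, lon, mac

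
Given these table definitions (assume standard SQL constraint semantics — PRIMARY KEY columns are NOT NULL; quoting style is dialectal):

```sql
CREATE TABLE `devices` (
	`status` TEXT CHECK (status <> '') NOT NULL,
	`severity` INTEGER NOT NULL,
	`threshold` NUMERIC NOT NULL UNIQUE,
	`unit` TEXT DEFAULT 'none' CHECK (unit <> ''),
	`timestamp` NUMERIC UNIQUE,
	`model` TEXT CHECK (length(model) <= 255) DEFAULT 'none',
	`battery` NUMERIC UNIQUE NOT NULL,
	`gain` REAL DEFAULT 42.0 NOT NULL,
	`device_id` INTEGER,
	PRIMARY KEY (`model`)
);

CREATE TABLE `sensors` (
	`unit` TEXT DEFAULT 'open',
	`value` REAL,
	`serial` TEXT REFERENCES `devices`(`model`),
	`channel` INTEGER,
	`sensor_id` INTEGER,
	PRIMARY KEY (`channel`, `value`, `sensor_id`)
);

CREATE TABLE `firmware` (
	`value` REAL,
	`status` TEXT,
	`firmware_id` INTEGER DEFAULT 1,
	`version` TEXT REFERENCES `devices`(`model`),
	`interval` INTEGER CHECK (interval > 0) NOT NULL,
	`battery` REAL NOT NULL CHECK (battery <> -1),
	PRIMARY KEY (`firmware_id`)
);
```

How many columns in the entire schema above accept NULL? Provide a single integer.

devices: 3 nullable (unit, timestamp, device_id — PK (model) and explicit NOT NULL columns excluded).
sensors: 2 nullable (unit, serial — PK (channel, value, sensor_id) and explicit NOT NULL columns excluded).
firmware: 3 nullable (value, status, version — PK (firmware_id) and explicit NOT NULL columns excluded).
Total: 3 + 2 + 3 = 8.

8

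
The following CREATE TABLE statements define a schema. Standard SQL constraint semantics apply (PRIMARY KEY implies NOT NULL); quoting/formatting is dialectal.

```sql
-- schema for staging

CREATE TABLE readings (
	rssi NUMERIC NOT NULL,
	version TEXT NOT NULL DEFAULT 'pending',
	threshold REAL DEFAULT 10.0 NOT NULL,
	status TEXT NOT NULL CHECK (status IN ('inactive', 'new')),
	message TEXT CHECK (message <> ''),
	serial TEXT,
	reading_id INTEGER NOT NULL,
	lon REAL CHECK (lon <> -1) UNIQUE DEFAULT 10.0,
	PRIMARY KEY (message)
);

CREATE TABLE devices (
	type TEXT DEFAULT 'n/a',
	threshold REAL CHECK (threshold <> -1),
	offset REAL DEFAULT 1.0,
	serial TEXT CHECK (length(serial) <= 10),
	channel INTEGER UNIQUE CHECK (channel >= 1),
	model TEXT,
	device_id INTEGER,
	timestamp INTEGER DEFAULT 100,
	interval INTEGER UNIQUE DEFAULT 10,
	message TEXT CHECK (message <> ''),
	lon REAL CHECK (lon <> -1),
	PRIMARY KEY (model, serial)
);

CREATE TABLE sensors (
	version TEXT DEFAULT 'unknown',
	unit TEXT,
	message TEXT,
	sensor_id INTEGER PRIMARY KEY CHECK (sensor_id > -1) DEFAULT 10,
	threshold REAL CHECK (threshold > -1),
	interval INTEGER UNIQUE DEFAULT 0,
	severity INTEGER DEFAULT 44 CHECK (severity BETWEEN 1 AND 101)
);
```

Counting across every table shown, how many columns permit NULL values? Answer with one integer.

17

readings: 2 nullable (serial, lon — PK (message) and explicit NOT NULL columns excluded).
devices: 9 nullable (type, threshold, offset, channel, device_id, timestamp, interval, message, lon — PK (model, serial) and explicit NOT NULL columns excluded).
sensors: 6 nullable (version, unit, message, threshold, interval, severity — PK (sensor_id) and explicit NOT NULL columns excluded).
Total: 2 + 9 + 6 = 17.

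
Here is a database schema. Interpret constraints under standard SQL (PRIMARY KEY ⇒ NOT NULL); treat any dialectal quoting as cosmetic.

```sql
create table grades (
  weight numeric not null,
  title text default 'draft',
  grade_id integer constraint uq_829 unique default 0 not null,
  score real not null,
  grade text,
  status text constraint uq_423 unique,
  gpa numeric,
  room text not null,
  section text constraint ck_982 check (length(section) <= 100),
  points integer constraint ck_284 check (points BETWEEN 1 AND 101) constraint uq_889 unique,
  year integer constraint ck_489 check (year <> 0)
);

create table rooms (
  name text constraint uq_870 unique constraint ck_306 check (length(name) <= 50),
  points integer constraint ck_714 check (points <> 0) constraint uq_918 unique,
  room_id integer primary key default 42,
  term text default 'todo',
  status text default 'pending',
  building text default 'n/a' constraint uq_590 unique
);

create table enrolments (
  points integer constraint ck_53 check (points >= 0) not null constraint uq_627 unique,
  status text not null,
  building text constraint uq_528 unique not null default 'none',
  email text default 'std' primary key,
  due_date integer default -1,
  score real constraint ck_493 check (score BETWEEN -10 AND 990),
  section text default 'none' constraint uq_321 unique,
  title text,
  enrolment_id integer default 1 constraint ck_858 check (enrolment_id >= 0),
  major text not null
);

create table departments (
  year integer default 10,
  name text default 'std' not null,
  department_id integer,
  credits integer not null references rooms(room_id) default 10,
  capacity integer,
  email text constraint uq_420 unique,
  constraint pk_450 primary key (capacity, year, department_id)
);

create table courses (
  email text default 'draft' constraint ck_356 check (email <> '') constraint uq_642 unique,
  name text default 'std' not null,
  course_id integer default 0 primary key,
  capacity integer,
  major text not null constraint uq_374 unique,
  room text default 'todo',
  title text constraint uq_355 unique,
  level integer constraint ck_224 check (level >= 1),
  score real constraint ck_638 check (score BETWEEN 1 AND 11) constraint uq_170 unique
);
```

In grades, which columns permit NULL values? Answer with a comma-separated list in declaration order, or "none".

title, grade, status, gpa, section, points, year

- weight: declared NOT NULL → not nullable.
- title: DEFAULT only fills an omitted column; an explicit NULL is still allowed → nullable.
- grade_id: declared NOT NULL → not nullable.
- score: declared NOT NULL → not nullable.
- grade: no NOT NULL constraint applies → nullable.
- status: UNIQUE does not imply NOT NULL → nullable.
- gpa: no NOT NULL constraint applies → nullable.
- room: declared NOT NULL → not nullable.
- section: CHECK does not forbid NULL (a CHECK constraint passes when its expression is NULL) → nullable.
- points: CHECK does not forbid NULL (a CHECK constraint passes when its expression is NULL) → nullable.
- year: CHECK does not forbid NULL (a CHECK constraint passes when its expression is NULL) → nullable.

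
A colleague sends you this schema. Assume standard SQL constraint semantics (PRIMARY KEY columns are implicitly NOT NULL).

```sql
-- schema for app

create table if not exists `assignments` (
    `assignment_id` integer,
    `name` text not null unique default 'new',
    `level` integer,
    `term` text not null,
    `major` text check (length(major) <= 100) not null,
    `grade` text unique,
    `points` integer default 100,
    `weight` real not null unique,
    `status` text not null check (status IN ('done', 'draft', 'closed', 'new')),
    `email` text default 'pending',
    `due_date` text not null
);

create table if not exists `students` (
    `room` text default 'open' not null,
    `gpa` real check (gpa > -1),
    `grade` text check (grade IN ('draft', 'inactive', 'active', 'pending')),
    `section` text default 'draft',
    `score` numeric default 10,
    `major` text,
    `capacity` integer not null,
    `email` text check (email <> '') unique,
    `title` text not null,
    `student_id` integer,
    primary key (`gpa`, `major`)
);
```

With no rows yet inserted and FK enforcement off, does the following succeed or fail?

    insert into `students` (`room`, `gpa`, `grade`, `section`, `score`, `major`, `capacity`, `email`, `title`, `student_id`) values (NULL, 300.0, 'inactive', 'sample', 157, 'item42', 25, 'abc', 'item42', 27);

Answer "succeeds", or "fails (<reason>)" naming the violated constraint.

room is explicitly set to NULL, but room is declared NOT NULL.

fails (NOT NULL on room)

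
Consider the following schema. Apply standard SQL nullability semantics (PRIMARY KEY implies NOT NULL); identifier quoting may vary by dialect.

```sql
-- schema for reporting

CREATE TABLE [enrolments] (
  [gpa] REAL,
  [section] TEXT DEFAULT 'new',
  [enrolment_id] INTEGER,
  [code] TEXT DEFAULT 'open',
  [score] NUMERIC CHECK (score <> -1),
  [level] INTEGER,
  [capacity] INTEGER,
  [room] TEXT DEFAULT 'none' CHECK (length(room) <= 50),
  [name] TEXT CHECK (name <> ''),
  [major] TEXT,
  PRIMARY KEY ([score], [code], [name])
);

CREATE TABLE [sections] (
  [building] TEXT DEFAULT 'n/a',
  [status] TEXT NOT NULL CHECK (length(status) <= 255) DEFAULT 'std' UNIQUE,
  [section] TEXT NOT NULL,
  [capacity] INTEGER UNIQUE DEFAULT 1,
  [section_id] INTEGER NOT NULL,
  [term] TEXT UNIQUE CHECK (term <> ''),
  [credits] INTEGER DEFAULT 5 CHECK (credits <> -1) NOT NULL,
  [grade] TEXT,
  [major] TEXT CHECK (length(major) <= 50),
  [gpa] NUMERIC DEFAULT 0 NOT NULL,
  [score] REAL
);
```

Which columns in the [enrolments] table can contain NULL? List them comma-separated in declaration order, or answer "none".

- gpa: no NOT NULL constraint applies → nullable.
- section: DEFAULT only fills an omitted column; an explicit NULL is still allowed → nullable.
- enrolment_id: no NOT NULL constraint applies → nullable.
- code: part of the PRIMARY KEY, which implies NOT NULL → not nullable.
- score: part of the PRIMARY KEY, which implies NOT NULL → not nullable.
- level: no NOT NULL constraint applies → nullable.
- capacity: no NOT NULL constraint applies → nullable.
- room: CHECK does not forbid NULL (a CHECK constraint passes when its expression is NULL) → nullable.
- name: part of the PRIMARY KEY, which implies NOT NULL → not nullable.
- major: no NOT NULL constraint applies → nullable.

gpa, section, enrolment_id, level, capacity, room, major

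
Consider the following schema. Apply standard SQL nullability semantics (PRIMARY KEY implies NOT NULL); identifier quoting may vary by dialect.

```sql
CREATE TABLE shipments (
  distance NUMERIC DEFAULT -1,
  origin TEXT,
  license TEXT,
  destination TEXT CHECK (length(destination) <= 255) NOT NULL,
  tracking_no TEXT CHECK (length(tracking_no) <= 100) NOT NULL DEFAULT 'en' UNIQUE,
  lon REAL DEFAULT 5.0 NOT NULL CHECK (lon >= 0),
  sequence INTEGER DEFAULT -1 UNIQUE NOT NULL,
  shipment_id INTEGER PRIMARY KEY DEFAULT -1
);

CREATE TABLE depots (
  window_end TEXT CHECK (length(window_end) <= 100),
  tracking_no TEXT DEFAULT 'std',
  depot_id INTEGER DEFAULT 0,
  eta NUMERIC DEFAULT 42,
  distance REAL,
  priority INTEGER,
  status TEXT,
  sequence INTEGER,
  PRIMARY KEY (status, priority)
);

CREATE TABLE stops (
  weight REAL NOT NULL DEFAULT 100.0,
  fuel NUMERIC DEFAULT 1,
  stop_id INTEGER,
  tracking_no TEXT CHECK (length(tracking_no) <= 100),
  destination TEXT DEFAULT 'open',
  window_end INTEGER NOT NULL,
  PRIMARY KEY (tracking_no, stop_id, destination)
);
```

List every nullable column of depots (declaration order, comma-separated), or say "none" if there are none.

- window_end: CHECK does not forbid NULL (a CHECK constraint passes when its expression is NULL) → nullable.
- tracking_no: DEFAULT only fills an omitted column; an explicit NULL is still allowed → nullable.
- depot_id: DEFAULT only fills an omitted column; an explicit NULL is still allowed → nullable.
- eta: DEFAULT only fills an omitted column; an explicit NULL is still allowed → nullable.
- distance: no NOT NULL constraint applies → nullable.
- priority: part of the PRIMARY KEY, which implies NOT NULL → not nullable.
- status: part of the PRIMARY KEY, which implies NOT NULL → not nullable.
- sequence: no NOT NULL constraint applies → nullable.

window_end, tracking_no, depot_id, eta, distance, sequence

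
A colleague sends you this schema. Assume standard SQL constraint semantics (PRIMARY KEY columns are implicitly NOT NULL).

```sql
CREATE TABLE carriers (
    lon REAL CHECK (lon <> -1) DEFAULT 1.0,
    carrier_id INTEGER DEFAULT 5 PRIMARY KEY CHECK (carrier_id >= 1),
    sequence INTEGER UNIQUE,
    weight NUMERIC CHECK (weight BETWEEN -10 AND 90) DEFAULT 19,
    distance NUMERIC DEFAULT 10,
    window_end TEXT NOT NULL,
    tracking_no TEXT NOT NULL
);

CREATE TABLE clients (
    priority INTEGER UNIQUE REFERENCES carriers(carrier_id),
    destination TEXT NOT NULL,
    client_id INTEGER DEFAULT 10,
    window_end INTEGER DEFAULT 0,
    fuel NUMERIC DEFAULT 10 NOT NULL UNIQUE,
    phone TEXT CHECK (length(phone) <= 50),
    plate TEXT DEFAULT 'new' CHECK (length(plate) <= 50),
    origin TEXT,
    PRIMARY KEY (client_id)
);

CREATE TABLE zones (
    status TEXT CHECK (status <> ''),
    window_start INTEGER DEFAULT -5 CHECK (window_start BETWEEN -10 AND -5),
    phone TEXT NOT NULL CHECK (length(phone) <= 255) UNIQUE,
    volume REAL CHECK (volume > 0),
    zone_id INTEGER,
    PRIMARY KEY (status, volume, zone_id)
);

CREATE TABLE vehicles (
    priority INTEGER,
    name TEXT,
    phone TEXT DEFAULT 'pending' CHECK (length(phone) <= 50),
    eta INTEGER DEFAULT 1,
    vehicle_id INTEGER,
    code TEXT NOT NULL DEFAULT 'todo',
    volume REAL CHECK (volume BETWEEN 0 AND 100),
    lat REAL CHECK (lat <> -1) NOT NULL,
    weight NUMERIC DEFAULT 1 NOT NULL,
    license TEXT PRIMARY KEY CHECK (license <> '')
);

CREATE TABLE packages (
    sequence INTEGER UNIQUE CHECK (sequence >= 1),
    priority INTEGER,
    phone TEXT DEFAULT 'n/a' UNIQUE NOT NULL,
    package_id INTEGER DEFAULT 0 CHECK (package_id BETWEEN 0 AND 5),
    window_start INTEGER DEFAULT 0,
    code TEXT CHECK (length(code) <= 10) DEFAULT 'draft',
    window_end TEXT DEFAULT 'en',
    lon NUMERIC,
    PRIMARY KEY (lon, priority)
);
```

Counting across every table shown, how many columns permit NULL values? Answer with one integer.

21

carriers: 4 nullable (lon, sequence, weight, distance — PK (carrier_id) and explicit NOT NULL columns excluded).
clients: 5 nullable (priority, window_end, phone, plate, origin — PK (client_id) and explicit NOT NULL columns excluded).
zones: 1 nullable (window_start — PK (status, volume, zone_id) and explicit NOT NULL columns excluded).
vehicles: 6 nullable (priority, name, phone, eta, vehicle_id, volume — PK (license) and explicit NOT NULL columns excluded).
packages: 5 nullable (sequence, package_id, window_start, code, window_end — PK (lon, priority) and explicit NOT NULL columns excluded).
Total: 4 + 5 + 1 + 6 + 5 = 21.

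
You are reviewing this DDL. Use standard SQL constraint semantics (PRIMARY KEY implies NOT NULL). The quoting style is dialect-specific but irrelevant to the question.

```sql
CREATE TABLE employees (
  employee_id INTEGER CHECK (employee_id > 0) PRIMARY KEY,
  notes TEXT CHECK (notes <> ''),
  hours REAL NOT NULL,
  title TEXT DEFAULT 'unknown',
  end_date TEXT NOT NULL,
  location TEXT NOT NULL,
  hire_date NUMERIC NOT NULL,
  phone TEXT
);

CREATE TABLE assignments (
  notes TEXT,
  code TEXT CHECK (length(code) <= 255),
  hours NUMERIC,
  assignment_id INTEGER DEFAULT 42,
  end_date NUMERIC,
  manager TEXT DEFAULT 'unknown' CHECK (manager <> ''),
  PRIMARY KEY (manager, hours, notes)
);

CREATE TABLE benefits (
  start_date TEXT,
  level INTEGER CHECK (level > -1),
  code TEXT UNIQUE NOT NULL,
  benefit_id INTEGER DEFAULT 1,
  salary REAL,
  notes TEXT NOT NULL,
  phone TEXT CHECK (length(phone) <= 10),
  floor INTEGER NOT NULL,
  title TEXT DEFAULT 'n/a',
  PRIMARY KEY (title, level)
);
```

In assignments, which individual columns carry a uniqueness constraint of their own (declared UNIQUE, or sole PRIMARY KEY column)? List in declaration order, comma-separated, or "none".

- notes: part of a composite PRIMARY KEY — only the tuple is unique, not this column on its own.
- code: no UNIQUE or single-column PK constraint.
- hours: part of a composite PRIMARY KEY — only the tuple is unique, not this column on its own.
- assignment_id: no UNIQUE or single-column PK constraint.
- end_date: no UNIQUE or single-column PK constraint.
- manager: part of a composite PRIMARY KEY — only the tuple is unique, not this column on its own.

none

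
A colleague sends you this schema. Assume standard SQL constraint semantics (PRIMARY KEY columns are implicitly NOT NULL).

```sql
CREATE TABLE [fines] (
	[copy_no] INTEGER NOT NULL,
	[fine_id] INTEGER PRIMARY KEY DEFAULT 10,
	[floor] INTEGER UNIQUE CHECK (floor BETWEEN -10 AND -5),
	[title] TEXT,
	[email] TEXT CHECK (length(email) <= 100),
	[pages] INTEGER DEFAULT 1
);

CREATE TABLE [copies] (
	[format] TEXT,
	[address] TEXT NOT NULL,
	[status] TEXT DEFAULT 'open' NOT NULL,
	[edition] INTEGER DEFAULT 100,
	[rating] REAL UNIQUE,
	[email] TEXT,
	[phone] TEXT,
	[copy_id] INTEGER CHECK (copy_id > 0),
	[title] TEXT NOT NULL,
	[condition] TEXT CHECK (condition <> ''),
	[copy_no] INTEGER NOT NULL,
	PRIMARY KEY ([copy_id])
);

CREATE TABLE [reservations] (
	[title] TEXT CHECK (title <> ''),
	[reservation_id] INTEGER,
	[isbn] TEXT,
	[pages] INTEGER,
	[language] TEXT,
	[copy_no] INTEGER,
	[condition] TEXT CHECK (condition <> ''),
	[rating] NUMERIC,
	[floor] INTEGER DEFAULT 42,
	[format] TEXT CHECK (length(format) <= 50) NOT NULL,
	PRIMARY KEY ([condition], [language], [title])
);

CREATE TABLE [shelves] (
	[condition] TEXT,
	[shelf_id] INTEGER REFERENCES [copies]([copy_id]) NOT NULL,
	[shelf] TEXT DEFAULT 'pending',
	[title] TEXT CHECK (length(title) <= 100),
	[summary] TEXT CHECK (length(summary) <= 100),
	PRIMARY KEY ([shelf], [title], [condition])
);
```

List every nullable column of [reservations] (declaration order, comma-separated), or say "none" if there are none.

- title: part of the PRIMARY KEY, which implies NOT NULL → not nullable.
- reservation_id: no NOT NULL constraint applies → nullable.
- isbn: no NOT NULL constraint applies → nullable.
- pages: no NOT NULL constraint applies → nullable.
- language: part of the PRIMARY KEY, which implies NOT NULL → not nullable.
- copy_no: no NOT NULL constraint applies → nullable.
- condition: part of the PRIMARY KEY, which implies NOT NULL → not nullable.
- rating: no NOT NULL constraint applies → nullable.
- floor: DEFAULT only fills an omitted column; an explicit NULL is still allowed → nullable.
- format: declared NOT NULL → not nullable.

reservation_id, isbn, pages, copy_no, rating, floor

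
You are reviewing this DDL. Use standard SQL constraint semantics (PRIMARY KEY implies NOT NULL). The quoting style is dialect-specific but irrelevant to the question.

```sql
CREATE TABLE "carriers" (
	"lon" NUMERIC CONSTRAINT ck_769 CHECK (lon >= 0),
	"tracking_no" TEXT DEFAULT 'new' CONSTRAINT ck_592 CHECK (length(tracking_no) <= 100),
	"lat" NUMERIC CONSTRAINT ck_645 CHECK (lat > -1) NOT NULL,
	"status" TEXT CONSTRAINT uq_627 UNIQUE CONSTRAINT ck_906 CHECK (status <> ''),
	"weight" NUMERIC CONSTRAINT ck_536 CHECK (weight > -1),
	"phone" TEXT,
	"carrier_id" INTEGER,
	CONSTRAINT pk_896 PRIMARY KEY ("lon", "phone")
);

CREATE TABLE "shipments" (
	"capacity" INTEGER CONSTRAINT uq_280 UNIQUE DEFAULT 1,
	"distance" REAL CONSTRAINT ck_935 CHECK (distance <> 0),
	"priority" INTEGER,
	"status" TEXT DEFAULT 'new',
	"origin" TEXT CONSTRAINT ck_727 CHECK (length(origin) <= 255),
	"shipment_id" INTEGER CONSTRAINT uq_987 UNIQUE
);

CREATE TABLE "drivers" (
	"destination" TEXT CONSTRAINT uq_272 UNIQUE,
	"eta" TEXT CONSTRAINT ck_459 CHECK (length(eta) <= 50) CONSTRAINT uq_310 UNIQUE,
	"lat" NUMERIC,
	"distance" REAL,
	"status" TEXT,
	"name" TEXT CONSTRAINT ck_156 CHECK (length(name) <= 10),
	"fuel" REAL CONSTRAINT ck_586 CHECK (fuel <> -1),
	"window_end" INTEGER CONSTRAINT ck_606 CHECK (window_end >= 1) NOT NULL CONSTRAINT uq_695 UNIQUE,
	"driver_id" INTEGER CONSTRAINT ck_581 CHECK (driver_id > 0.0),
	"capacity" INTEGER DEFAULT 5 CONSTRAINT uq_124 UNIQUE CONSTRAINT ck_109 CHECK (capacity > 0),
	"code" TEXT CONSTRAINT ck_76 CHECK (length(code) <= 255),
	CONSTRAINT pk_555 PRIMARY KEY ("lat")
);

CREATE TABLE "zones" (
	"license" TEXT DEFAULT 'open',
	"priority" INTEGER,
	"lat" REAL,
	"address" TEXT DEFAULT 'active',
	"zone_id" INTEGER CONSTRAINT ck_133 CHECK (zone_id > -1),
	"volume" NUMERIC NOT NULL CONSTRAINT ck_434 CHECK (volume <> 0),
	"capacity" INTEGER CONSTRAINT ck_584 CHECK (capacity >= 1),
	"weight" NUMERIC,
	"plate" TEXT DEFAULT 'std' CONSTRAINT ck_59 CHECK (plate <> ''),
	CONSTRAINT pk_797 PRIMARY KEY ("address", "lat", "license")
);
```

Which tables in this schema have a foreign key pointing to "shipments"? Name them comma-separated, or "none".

No REFERENCES clause anywhere in the schema names shipments.

none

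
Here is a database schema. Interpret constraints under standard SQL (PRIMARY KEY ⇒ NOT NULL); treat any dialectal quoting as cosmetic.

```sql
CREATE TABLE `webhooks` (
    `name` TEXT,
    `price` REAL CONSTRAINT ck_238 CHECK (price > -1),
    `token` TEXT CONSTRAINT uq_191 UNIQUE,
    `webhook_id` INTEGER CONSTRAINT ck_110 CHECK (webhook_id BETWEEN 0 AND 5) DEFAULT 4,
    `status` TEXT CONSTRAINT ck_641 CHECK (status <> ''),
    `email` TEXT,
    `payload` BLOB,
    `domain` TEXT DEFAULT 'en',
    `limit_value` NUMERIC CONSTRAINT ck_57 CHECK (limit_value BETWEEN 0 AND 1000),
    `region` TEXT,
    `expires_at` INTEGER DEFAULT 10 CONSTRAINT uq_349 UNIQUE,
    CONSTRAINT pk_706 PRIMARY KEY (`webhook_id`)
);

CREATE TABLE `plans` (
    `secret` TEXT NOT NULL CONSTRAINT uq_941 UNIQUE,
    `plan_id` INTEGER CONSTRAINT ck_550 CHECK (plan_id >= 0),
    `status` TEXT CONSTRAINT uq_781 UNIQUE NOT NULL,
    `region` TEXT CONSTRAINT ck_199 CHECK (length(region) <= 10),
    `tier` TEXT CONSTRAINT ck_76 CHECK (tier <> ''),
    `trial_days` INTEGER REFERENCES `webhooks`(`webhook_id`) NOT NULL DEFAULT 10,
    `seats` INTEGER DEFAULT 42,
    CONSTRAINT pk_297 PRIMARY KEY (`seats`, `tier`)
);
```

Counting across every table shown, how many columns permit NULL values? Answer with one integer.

12

webhooks: 10 nullable (name, price, token, status, email, payload, domain, limit_value, region, expires_at — PK (webhook_id) and explicit NOT NULL columns excluded).
plans: 2 nullable (plan_id, region — PK (seats, tier) and explicit NOT NULL columns excluded).
Total: 10 + 2 = 12.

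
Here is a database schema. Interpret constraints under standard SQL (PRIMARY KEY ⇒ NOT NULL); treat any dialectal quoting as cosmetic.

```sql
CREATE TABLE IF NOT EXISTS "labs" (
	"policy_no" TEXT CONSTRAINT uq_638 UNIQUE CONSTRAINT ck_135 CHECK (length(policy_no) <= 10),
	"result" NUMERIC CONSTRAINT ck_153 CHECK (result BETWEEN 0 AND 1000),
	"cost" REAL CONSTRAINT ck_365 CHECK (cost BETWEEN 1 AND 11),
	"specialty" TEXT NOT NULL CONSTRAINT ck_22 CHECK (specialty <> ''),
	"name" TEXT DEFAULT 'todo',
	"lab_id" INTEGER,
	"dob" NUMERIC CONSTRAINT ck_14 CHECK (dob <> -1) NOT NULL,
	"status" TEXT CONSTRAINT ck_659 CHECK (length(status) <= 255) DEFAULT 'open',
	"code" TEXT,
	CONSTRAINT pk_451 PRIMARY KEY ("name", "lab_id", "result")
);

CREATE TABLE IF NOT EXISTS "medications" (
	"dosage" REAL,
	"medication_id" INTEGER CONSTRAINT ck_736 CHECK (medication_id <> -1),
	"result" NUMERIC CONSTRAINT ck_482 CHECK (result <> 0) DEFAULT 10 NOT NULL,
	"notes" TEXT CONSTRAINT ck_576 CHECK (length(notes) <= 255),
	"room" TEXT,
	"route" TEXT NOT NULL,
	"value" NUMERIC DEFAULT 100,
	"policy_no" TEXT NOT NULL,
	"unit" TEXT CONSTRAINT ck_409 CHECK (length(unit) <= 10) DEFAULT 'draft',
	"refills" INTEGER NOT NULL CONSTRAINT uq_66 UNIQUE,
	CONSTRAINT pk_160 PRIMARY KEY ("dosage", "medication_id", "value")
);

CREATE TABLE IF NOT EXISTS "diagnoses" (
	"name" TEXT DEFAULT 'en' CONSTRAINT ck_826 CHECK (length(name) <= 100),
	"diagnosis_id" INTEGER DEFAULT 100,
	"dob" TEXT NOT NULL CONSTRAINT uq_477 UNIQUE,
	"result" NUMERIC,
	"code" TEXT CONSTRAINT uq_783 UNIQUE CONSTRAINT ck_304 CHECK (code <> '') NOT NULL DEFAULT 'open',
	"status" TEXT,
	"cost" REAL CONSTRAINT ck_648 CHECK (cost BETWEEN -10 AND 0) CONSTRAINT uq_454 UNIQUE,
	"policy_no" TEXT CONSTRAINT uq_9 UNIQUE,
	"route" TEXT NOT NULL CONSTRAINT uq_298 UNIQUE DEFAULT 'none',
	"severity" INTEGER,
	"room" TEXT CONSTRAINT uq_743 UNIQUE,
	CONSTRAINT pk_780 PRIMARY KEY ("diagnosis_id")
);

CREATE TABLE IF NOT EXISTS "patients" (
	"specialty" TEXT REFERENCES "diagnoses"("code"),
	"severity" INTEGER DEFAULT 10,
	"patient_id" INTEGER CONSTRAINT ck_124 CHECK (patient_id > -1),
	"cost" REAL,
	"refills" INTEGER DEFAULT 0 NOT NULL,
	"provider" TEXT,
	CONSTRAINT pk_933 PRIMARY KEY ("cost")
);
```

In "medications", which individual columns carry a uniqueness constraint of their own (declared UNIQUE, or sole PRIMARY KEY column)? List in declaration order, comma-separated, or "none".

refills

- dosage: part of a composite PRIMARY KEY — only the tuple is unique, not this column on its own.
- medication_id: part of a composite PRIMARY KEY — only the tuple is unique, not this column on its own.
- result: no UNIQUE or single-column PK constraint.
- notes: no UNIQUE or single-column PK constraint.
- room: no UNIQUE or single-column PK constraint.
- route: no UNIQUE or single-column PK constraint.
- value: part of a composite PRIMARY KEY — only the tuple is unique, not this column on its own.
- policy_no: no UNIQUE or single-column PK constraint.
- unit: no UNIQUE or single-column PK constraint.
- refills: declared UNIQUE → unique.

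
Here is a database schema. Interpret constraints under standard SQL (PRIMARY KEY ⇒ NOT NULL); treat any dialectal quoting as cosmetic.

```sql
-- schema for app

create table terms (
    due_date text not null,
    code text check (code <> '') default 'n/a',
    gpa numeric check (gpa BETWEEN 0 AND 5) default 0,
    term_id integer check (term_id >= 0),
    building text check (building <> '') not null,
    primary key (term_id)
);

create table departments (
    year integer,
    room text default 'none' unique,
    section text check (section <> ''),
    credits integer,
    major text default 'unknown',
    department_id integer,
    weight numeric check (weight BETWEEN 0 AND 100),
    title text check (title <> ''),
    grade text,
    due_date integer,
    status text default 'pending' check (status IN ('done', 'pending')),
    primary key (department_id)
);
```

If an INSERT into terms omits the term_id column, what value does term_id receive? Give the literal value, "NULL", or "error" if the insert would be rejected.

error

term_id has no DEFAULT clause.
Omitting it would insert NULL, but it is part of the PRIMARY KEY, so the INSERT fails.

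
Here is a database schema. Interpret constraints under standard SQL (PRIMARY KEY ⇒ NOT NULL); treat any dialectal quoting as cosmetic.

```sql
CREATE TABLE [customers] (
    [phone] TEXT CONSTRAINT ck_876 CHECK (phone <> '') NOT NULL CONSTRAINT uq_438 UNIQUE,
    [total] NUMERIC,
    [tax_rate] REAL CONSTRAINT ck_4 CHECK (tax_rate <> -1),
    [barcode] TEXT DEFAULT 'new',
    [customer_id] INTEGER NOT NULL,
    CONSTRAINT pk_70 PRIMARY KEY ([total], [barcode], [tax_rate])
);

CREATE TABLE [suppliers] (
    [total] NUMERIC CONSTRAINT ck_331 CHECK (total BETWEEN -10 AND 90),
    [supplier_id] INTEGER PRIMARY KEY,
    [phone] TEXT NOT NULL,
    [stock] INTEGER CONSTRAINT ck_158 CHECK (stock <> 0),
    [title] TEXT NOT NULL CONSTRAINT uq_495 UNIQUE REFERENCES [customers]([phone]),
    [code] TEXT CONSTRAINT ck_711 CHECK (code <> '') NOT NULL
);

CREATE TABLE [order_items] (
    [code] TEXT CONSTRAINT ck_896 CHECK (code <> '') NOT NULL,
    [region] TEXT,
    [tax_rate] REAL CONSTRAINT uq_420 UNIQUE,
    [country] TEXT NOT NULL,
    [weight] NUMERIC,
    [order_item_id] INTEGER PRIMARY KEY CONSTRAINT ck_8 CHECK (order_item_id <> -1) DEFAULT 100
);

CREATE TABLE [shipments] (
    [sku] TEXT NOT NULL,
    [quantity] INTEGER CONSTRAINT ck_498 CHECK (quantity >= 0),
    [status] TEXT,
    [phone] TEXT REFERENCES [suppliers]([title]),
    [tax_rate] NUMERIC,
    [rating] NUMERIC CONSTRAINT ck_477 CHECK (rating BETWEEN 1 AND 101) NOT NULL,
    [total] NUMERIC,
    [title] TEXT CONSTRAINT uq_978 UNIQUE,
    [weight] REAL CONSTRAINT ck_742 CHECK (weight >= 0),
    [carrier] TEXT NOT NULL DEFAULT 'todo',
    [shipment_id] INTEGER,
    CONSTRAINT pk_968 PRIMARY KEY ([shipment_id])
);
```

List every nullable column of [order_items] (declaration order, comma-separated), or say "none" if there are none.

region, tax_rate, weight

- code: declared NOT NULL → not nullable.
- region: no NOT NULL constraint applies → nullable.
- tax_rate: UNIQUE does not imply NOT NULL → nullable.
- country: declared NOT NULL → not nullable.
- weight: no NOT NULL constraint applies → nullable.
- order_item_id: part of the PRIMARY KEY, which implies NOT NULL → not nullable.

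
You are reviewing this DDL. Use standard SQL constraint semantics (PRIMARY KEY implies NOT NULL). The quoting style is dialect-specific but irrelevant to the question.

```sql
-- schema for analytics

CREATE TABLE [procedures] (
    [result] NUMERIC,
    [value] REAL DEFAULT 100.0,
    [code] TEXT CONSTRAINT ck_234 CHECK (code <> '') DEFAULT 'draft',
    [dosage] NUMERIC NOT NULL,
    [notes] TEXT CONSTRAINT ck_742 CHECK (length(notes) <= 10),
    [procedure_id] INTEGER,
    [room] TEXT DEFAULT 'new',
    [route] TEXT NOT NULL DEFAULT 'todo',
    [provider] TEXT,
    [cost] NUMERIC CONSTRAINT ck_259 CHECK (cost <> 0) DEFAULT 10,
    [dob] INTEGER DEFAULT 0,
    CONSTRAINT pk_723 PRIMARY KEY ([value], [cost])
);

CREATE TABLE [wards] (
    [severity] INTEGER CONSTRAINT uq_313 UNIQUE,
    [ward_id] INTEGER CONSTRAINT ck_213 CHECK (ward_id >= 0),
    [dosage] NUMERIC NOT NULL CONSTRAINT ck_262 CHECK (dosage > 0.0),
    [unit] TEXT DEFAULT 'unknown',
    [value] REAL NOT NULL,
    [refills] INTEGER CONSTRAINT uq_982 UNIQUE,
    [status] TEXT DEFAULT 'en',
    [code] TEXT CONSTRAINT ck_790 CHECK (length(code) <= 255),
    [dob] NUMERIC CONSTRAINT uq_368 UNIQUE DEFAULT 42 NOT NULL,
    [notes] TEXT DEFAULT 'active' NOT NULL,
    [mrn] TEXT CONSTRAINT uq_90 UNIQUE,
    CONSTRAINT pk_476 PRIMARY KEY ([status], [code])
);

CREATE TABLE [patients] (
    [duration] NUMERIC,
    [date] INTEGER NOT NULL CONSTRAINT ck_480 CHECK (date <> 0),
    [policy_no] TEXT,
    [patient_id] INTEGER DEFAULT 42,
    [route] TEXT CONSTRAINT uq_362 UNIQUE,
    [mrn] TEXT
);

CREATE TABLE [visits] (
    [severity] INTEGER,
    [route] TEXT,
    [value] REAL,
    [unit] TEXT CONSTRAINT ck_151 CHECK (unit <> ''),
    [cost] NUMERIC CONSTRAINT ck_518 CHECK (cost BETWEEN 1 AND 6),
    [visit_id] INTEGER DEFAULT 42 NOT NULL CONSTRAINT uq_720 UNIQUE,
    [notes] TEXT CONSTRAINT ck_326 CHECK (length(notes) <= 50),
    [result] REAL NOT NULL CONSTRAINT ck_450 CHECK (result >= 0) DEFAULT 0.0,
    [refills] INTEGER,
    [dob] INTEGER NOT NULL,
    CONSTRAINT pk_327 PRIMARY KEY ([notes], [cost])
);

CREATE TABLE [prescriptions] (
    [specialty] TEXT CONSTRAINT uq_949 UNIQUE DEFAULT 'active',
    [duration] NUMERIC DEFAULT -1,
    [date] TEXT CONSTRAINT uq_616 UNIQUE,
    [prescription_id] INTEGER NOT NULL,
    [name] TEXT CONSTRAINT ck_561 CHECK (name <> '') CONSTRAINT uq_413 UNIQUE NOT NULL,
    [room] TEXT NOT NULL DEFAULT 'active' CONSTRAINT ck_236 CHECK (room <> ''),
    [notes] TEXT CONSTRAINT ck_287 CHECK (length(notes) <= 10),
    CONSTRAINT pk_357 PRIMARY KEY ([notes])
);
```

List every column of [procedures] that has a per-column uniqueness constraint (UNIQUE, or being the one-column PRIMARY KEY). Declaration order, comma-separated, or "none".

- result: no UNIQUE or single-column PK constraint.
- value: part of a composite PRIMARY KEY — only the tuple is unique, not this column on its own.
- code: no UNIQUE or single-column PK constraint.
- dosage: no UNIQUE or single-column PK constraint.
- notes: no UNIQUE or single-column PK constraint.
- procedure_id: no UNIQUE or single-column PK constraint.
- room: no UNIQUE or single-column PK constraint.
- route: no UNIQUE or single-column PK constraint.
- provider: no UNIQUE or single-column PK constraint.
- cost: part of a composite PRIMARY KEY — only the tuple is unique, not this column on its own.
- dob: no UNIQUE or single-column PK constraint.

none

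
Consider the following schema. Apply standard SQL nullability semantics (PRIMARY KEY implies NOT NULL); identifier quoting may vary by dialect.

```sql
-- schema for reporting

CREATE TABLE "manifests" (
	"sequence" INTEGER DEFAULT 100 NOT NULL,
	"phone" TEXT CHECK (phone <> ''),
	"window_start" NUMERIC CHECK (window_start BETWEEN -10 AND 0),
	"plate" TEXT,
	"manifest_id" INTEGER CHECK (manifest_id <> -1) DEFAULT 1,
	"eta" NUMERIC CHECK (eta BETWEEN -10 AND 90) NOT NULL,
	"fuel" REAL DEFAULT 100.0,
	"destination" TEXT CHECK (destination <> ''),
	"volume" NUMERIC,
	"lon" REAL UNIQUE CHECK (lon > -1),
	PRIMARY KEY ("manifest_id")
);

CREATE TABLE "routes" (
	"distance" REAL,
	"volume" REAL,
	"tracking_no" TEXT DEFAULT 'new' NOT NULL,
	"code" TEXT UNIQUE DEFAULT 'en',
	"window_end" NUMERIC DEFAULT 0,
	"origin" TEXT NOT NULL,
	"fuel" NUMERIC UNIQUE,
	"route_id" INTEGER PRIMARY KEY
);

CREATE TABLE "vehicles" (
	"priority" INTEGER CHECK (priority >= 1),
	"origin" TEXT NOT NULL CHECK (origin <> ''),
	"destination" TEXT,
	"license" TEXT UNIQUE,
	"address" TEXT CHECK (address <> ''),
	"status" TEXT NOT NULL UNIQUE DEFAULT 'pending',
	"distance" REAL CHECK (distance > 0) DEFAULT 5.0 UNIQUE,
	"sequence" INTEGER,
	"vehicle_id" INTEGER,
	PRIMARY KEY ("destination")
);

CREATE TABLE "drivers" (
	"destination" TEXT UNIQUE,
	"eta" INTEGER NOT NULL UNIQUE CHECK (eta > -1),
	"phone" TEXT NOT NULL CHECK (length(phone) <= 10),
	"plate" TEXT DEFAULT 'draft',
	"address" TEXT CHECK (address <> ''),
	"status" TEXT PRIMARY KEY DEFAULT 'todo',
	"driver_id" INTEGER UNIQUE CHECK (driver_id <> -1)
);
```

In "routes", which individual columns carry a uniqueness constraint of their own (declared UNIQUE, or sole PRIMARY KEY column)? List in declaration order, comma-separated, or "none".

- distance: no UNIQUE or single-column PK constraint.
- volume: no UNIQUE or single-column PK constraint.
- tracking_no: no UNIQUE or single-column PK constraint.
- code: declared UNIQUE → unique.
- window_end: no UNIQUE or single-column PK constraint.
- origin: no UNIQUE or single-column PK constraint.
- fuel: declared UNIQUE → unique.
- route_id: single-column PRIMARY KEY → unique.

code, fuel, route_id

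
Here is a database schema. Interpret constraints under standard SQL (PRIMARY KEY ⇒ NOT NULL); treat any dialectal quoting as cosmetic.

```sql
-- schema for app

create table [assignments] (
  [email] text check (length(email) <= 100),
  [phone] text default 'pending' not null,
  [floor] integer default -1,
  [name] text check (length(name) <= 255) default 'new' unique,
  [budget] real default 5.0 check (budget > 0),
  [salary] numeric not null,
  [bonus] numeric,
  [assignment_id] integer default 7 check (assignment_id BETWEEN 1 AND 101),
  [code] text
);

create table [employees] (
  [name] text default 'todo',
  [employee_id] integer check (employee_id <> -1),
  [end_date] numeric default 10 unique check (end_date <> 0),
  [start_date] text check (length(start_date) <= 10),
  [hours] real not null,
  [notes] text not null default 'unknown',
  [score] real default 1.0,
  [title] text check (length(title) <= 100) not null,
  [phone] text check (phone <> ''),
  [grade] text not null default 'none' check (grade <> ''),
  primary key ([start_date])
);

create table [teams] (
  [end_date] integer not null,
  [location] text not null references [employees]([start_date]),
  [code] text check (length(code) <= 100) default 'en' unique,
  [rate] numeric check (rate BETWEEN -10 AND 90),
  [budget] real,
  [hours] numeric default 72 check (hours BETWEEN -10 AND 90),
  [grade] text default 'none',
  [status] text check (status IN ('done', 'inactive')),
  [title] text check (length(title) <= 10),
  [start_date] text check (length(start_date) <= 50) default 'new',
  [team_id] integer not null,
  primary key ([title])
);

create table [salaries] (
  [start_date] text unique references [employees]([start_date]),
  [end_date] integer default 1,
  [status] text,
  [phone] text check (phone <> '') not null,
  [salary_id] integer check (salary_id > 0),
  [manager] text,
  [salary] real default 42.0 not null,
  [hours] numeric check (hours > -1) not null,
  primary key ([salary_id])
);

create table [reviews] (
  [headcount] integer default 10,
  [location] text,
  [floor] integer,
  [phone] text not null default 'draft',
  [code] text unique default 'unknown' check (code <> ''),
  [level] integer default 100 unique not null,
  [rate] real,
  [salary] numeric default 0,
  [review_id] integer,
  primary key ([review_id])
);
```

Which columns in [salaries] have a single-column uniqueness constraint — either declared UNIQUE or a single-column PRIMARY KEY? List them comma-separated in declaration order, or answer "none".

start_date, salary_id

- start_date: declared UNIQUE → unique.
- end_date: no UNIQUE or single-column PK constraint.
- status: no UNIQUE or single-column PK constraint.
- phone: no UNIQUE or single-column PK constraint.
- salary_id: single-column PRIMARY KEY → unique.
- manager: no UNIQUE or single-column PK constraint.
- salary: no UNIQUE or single-column PK constraint.
- hours: no UNIQUE or single-column PK constraint.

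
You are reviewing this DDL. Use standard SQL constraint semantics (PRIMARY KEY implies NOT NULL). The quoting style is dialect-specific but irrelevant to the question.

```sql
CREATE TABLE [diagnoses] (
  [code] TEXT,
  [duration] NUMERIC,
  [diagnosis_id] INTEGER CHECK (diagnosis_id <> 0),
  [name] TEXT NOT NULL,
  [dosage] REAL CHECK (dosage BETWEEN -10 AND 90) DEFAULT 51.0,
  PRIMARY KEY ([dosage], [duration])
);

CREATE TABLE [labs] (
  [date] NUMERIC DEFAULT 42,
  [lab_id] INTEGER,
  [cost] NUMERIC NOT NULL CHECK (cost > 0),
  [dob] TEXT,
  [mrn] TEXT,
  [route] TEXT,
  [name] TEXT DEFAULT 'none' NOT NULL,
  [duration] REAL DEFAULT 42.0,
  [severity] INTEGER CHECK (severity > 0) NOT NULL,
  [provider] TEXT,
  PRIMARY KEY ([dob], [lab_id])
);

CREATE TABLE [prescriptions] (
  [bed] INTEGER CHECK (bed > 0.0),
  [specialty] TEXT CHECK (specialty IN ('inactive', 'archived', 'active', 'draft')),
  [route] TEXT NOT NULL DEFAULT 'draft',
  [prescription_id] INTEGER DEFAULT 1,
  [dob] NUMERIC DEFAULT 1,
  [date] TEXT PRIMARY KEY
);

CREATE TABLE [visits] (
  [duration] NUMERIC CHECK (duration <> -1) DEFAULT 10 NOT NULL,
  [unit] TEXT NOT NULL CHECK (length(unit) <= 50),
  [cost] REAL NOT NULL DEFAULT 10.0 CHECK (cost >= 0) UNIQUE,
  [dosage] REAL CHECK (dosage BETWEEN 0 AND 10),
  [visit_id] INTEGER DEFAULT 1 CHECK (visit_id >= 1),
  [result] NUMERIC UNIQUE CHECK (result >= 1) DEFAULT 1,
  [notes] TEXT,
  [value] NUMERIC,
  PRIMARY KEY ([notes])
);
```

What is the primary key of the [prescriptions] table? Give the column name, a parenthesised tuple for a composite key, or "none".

date is declared PRIMARY KEY inline on the column.

date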